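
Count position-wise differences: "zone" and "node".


Comparing character by character (same length = 4):
  Pos 0: 'z' vs 'n' !=
  Pos 1: 'o' vs 'o' =
  Pos 2: 'n' vs 'd' !=
  Pos 3: 'e' vs 'e' =
Hamming distance = 2


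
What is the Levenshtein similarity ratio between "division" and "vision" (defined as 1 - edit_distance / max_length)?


Word 1: "division" (length 8)
Word 2: "vision" (length 6)
One optimal edit sequence:
  1. delete 'd'  (+1)
  2. delete 'i'  (+1)
  3. keep 'v'
  4. keep 'i'
  5. keep 's'
  6. keep 'i'
  7. keep 'o'
  8. keep 'n'
Edit distance = 2
Max length = max(8, 6) = 8
Similarity = 1 - 2/8
= 0.7500


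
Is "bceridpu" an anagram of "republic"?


Word 1: "republic" → sorted: bceilpru
Word 2: "bceridpu" → sorted: bcdeipru
Same letters? bceilpru != bcdeipru
Anagram = No


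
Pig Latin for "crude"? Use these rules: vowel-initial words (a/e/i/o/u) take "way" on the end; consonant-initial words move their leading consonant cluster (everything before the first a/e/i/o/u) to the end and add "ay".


Word: "crude"
Starts with consonant(s) → move to end, add 'ay'
Consonant cluster: "cr"
Pig Latin = "udecray"


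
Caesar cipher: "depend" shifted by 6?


Word: "depend"
Shift: 6
Each letter → (letter + shift) mod 26:
  'd' (3) + 6 = 9 → 'j'
  'e' (4) + 6 = 10 → 'k'
  'p' (15) + 6 = 21 → 'v'
  'e' (4) + 6 = 10 → 'k'
  'n' (13) + 6 = 19 → 't'
  'd' (3) + 6 = 9 → 'j'
Result = "jkvktj"


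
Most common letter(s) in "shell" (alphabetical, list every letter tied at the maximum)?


Word: "shell"
Letter counts:
  'e': 1
  'h': 1
  'l': 2
  's': 1
Maximum count = 2
Most frequent = 'l' (2 times each)


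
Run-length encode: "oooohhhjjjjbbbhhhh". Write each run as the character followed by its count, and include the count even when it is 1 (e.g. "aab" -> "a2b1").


String: "oooohhhjjjjbbbhhhh"
Scanning for consecutive runs:
  'o' x 4
  'h' x 3
  'j' x 4
  'b' x 3
  'h' x 4
RLE = "o4h3j4b3h4"


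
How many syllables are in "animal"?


Word: "animal"
Syllable breakdown: an · i · mal
Counting: 3 parts
= 3 syllables


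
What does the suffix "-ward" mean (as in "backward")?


Suffix: -ward
As in: backward -> back + -ward
Meaning = in the direction of


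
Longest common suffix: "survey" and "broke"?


Word 1: "survey"
Word 2: "broke"
Comparing from end:
  Pos -1: 'y' != 'e' (stop)
LCS = "" (length 0)


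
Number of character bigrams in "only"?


Word: "only" (length 4)
Number of 2-grams = length - 2 + 1 = 4 - 2 + 1
= 3


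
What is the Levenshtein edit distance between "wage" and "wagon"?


Word 1: "wage" (length 4)
Word 2: "wagon" (length 5)
One optimal edit sequence (insert/delete/substitute each cost 1):
  1. keep 'w'
  2. keep 'a'
  3. keep 'g'
  4. insert 'o'  (+1)
  5. substitute 'e' -> 'n'  (+1)
Total edit operations: 2
Edit distance = 2


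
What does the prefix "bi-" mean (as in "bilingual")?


Prefix: bi-
Example: bilingual = bi- + lingual
Meaning = two


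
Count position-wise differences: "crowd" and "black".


Comparing character by character (same length = 5):
  Pos 0: 'c' vs 'b' !=
  Pos 1: 'r' vs 'l' !=
  Pos 2: 'o' vs 'a' !=
  Pos 3: 'w' vs 'c' !=
  Pos 4: 'd' vs 'k' !=
Hamming distance = 5


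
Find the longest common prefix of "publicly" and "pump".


Word 1: "publicly"
Word 2: "pump"
Comparing from start:
  Pos 0: 'p' == 'p'
  Pos 1: 'u' == 'u'
  Pos 2: 'b' != 'm' (stop)
LCP = "pu" (length 2)


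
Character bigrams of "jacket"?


Word: "jacket" (length 6)
Number of bigrams = 6 - 2 + 1 = 5
  Position 0: "ja"
  Position 1: "ac"
  Position 2: "ck"
  Position 3: "ke"
  Position 4: "et"
Bigrams = "ja", "ac", "ck", "ke", "et"


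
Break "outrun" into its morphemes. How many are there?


Word: "outrun"
Morphemes: out- / run
Each morpheme carries meaning
= 2 morphemes


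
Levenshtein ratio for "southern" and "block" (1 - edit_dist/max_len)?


Word 1: "southern" (length 8)
Word 2: "block" (length 5)
One optimal edit sequence:
  1. delete 's'  (+1)
  2. delete 'o'  (+1)
  3. delete 'u'  (+1)
  4. substitute 't' -> 'b'  (+1)
  5. substitute 'h' -> 'l'  (+1)
  6. substitute 'e' -> 'o'  (+1)
  7. substitute 'r' -> 'c'  (+1)
  8. substitute 'n' -> 'k'  (+1)
Edit distance = 8
Max length = max(8, 5) = 8
Similarity = 1 - 8/8
= 0.0000


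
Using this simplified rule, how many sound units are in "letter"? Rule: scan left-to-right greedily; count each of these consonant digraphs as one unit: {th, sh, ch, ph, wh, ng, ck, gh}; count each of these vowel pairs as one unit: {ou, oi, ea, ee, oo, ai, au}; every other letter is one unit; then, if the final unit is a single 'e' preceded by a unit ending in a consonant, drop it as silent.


Word: "letter" (6 letters)
Left-to-right scan:
  1. 'l' (letter)
  2. 'e' (letter)
  3. 't' (letter)
  4. 't' (letter)
  5. 'e' (letter)
  6. 'r' (letter)
Units from scan: 6
Sound units = 6 units


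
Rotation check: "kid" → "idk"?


Word: "kid", Candidate: "idk"
Method: check if candidate is substring of word+word
"kidkid" contains "idk"? Yes
Is rotation = Yes


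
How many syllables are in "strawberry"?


Word: "strawberry"
Syllable breakdown: straw | ber | ry
Counting: 3 parts
= 3 syllables


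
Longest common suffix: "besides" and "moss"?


Word 1: "besides"
Word 2: "moss"
Comparing from end:
  Pos -1: 's' == 's'
  Pos -2: 'e' != 's' (stop)
LCS = "s" (length 1)


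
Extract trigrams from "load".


Word: "load" (length 4)
Number of trigrams = 4 - 3 + 1 = 2
  Position 0: "loa"
  Position 1: "oad"
Trigrams = "loa", "oad"


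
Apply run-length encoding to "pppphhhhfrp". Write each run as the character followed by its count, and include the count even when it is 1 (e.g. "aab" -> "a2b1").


String: "pppphhhhfrp"
Scanning for consecutive runs:
  'p' x 4
  'h' x 4
  'f' x 1
  'r' x 1
  'p' x 1
RLE = "p4h4f1r1p1"


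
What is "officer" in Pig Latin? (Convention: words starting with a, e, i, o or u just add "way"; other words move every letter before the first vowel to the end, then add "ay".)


Word: "officer"
Starts with vowel → add 'way'
Pig Latin = "officerway"


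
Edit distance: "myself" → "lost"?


Word 1: "myself" (length 6)
Word 2: "lost" (length 4)
One optimal edit sequence (insert/delete/substitute each cost 1):
  1. substitute 'm' -> 'l'  (+1)
  2. substitute 'y' -> 'o'  (+1)
  3. keep 's'
  4. delete 'e'  (+1)
  5. delete 'l'  (+1)
  6. substitute 'f' -> 't'  (+1)
Total edit operations: 5
Edit distance = 5


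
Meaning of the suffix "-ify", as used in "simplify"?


Suffix: -ify
Example: simplify (simple + -ify, with a spelling change)
Meaning = to make


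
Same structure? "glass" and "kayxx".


Pattern of "glass": [0, 1, 2, 3, 3]
Pattern of "kayxx": [0, 1, 2, 3, 3]
Patterns match
Same pattern = Yes


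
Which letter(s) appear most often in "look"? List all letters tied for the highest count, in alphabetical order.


Word: "look"
Letter counts:
  'k': 1
  'l': 1
  'o': 2
Maximum count = 2
Most frequent = 'o' (2 times each)


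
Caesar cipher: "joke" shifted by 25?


Word: "joke"
Shift: 25
Each letter → (letter + shift) mod 26:
  'j' (9) + 25 = 8 → 'i'
  'o' (14) + 25 = 13 → 'n'
  'k' (10) + 25 = 9 → 'j'
  'e' (4) + 25 = 3 → 'd'
Result = "injd"


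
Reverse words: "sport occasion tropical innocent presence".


Original: "sport occasion tropical innocent presence"
Words (1..n): sport | occasion | tropical | innocent | presence
Reversed (n..1): presence | innocent | tropical | occasion | sport
Result = "presence innocent tropical occasion sport"


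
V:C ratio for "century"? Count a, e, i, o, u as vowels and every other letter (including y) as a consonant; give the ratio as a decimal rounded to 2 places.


Word: "century"
Vowels (a,e,i,o,u): 2
Consonants: 5
Ratio = 2/5
= 0.40


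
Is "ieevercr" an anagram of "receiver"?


Word 1: "receiver" → sorted: ceeeirrv
Word 2: "ieevercr" → sorted: ceeeirrv
Same letters? ceeeirrv == ceeeirrv
Anagram = Yes


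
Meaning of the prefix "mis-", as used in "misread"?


Prefix: mis-
Example: misread (mis- + read)
Meaning = wrongly


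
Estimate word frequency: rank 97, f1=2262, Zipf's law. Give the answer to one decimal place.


Zipf's law: f(r) = f(1) / r
f(1) = 2262
f(97) = 2262 / 97
= 23.3 occurrences


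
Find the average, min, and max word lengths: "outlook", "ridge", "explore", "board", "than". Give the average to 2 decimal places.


Lengths: "outlook"=7, "ridge"=5, "explore"=7, "board"=5, "than"=4
Sum = 28, Count = 5
Average = 28/5 = 5.60
= avg=5.60, min=4, max=7


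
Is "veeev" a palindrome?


Word: "veeev"
Reversed: "veeev"
Forward == Backward? veeev == veeev
Palindrome = Yes


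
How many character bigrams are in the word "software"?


Word: "software" (length 8)
Number of 2-grams = length - 2 + 1 = 8 - 2 + 1
= 7


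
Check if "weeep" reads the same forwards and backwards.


Word: "weeep"
Reversed: "peeew"
Forward == Backward? weeep != peeew
Palindrome = No


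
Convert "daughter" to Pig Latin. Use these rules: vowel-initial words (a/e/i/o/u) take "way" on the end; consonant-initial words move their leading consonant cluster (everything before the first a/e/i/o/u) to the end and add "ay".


Word: "daughter"
Starts with consonant(s) → move to end, add 'ay'
Consonant cluster: "d"
Pig Latin = "aughterday"


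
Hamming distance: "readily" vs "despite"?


Comparing character by character (same length = 7):
  Pos 0: 'r' vs 'd' !=
  Pos 1: 'e' vs 'e' =
  Pos 2: 'a' vs 's' !=
  Pos 3: 'd' vs 'p' !=
  Pos 4: 'i' vs 'i' =
  Pos 5: 'l' vs 't' !=
  Pos 6: 'y' vs 'e' !=
Hamming distance = 5


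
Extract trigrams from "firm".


Word: "firm" (length 4)
Number of trigrams = 4 - 3 + 1 = 2
  Position 0: "fir"
  Position 1: "irm"
Trigrams = "fir", "irm"


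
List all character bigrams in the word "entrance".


Word: "entrance" (length 8)
Number of bigrams = 8 - 2 + 1 = 7
  Position 0: "en"
  Position 1: "nt"
  Position 2: "tr"
  Position 3: "ra"
  Position 4: "an"
  Position 5: "nc"
  Position 6: "ce"
Bigrams = "en", "nt", "tr", "ra", "an", "nc", "ce"


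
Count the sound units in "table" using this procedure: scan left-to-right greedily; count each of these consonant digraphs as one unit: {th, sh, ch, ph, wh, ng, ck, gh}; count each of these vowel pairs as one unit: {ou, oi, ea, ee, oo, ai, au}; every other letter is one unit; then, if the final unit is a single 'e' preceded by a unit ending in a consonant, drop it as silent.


Word: "table" (5 letters)
Left-to-right scan:
  [1] 't' (letter)
  [2] 'a' (letter)
  [3] 'b' (letter)
  [4] 'l' (letter)
  [5] 'e' (letter)
Units from scan: 5
Final unit is 'e' after a consonant -> drop as silent (-1)
Sound units = 4 units


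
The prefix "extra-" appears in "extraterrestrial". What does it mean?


Prefix: extra-
As in: extraterrestrial -> extra- + terrestrial
Meaning = beyond


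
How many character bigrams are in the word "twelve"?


Word: "twelve" (length 6)
Number of 2-grams = length - 2 + 1 = 6 - 2 + 1
= 5


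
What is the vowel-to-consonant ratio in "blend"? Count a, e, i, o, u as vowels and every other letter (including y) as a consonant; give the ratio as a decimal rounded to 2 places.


Word: "blend"
Vowels (a,e,i,o,u): 1
Consonants: 4
Ratio = 1/4
= 0.25


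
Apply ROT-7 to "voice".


Word: "voice"
Shift: 7
Each letter → (letter + shift) mod 26:
  'v' (21) + 7 = 2 → 'c'
  'o' (14) + 7 = 21 → 'v'
  'i' (8) + 7 = 15 → 'p'
  'c' (2) + 7 = 9 → 'j'
  'e' (4) + 7 = 11 → 'l'
Result = "cvpjl"


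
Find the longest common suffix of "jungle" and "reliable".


Word 1: "jungle"
Word 2: "reliable"
Comparing from end:
  Pos -1: 'e' == 'e'
  Pos -2: 'l' == 'l'
  Pos -3: 'g' != 'b' (stop)
LCS = "le" (length 2)


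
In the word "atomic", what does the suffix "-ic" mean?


Suffix: -ic
Example: atomic = atom + -ic
Meaning = relating to


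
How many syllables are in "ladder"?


Word: "ladder"
Syllable breakdown: lad / der
Counting: 2 parts
= 2 syllables


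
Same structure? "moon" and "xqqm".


Pattern of "moon": [0, 1, 1, 2]
Pattern of "xqqm": [0, 1, 1, 2]
Patterns match
Same pattern = Yes


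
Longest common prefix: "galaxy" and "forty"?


Word 1: "galaxy"
Word 2: "forty"
Comparing from start:
  Pos 0: 'g' != 'f' (stop)
LCP = "" (length 0)


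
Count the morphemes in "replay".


Word: "replay"
Morphemes: re- / play
Each morpheme carries meaning
= 2 morphemes


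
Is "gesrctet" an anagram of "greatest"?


Word 1: "greatest" → sorted: aeegrstt
Word 2: "gesrctet" → sorted: ceegrstt
Same letters? aeegrstt != ceegrstt
Anagram = No


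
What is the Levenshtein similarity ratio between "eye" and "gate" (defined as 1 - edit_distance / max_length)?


Word 1: "eye" (length 3)
Word 2: "gate" (length 4)
One optimal edit sequence:
  1. insert 'g'  (+1)
  2. substitute 'e' -> 'a'  (+1)
  3. substitute 'y' -> 't'  (+1)
  4. keep 'e'
Edit distance = 3
Max length = max(3, 4) = 4
Similarity = 1 - 3/4
= 0.2500


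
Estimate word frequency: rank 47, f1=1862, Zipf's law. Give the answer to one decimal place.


Zipf's law: f(r) = f(1) / r
f(1) = 1862
f(47) = 1862 / 47
= 39.6 occurrences


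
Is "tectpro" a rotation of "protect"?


Word: "protect", Candidate: "tectpro"
Method: check if candidate is substring of word+word
"protectprotect" contains "tectpro"? Yes
Is rotation = Yes


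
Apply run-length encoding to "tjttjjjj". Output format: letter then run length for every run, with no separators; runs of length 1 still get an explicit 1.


String: "tjttjjjj"
Scanning for consecutive runs:
  't' x 1
  'j' x 1
  't' x 2
  'j' x 4
RLE = "t1j1t2j4"


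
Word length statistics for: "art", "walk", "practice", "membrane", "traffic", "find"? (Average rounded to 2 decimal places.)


Lengths: "art"=3, "walk"=4, "practice"=8, "membrane"=8, "traffic"=7, "find"=4
Sum = 34, Count = 6
Average = 34/6 = 5.67
= avg=5.67, min=3, max=8


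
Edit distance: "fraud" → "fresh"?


Word 1: "fraud" (length 5)
Word 2: "fresh" (length 5)
One optimal edit sequence (insert/delete/substitute each cost 1):
  1. keep 'f'
  2. keep 'r'
  3. substitute 'a' -> 'e'  (+1)
  4. substitute 'u' -> 's'  (+1)
  5. substitute 'd' -> 'h'  (+1)
Total edit operations: 3
Edit distance = 3


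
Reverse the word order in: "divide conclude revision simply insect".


Original: "divide conclude revision simply insect"
Words (1..n): divide | conclude | revision | simply | insect
Reversed (n..1): insect | simply | revision | conclude | divide
Result = "insect simply revision conclude divide"


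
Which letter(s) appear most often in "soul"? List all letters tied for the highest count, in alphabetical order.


Word: "soul"
Letter counts:
  'l': 1
  'o': 1
  's': 1
  'u': 1
Maximum count = 1
Most frequent = 'l', 'o', 's', 'u' (1 time each)


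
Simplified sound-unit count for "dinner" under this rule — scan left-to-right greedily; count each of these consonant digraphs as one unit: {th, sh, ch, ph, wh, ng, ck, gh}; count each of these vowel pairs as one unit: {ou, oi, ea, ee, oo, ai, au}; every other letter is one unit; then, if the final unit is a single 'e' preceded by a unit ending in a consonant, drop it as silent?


Word: "dinner" (6 letters)
Left-to-right scan:
  [1] 'd' (letter)
  [2] 'i' (letter)
  [3] 'n' (letter)
  [4] 'n' (letter)
  [5] 'e' (letter)
  [6] 'r' (letter)
Units from scan: 6
Sound units = 6 units


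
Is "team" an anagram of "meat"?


Word 1: "meat" → sorted: aemt
Word 2: "team" → sorted: aemt
Same letters? aemt == aemt
Anagram = Yes


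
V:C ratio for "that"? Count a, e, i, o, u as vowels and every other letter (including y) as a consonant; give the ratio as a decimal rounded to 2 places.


Word: "that"
Vowels (a,e,i,o,u): 1
Consonants: 3
Ratio = 1/3
= 0.33


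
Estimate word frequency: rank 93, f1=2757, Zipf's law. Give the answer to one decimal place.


Zipf's law: f(r) = f(1) / r
f(1) = 2757
f(93) = 2757 / 93
= 29.6 occurrences


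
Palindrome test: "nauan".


Word: "nauan"
Reversed: "nauan"
Forward == Backward? nauan == nauan
Palindrome = Yes


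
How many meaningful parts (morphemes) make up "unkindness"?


Word: "unkindness"
Morphemes: un- / kind / -ness
Each morpheme carries meaning
= 3 morphemes


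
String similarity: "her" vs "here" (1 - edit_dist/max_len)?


Word 1: "her" (length 3)
Word 2: "here" (length 4)
One optimal edit sequence:
  1. keep 'h'
  2. keep 'e'
  3. keep 'r'
  4. insert 'e'  (+1)
Edit distance = 1
Max length = max(3, 4) = 4
Similarity = 1 - 1/4
= 0.7500


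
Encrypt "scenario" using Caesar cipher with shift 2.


Word: "scenario"
Shift: 2
Each letter → (letter + shift) mod 26:
  's' (18) + 2 = 20 → 'u'
  'c' (2) + 2 = 4 → 'e'
  'e' (4) + 2 = 6 → 'g'
  'n' (13) + 2 = 15 → 'p'
  'a' (0) + 2 = 2 → 'c'
  'r' (17) + 2 = 19 → 't'
  'i' (8) + 2 = 10 → 'k'
  'o' (14) + 2 = 16 → 'q'
Result = "uegpctkq"


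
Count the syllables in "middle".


Word: "middle"
Syllable breakdown: mid | dle
Counting: 2 parts
= 2 syllables


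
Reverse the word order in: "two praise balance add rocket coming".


Original: "two praise balance add rocket coming"
Words (1..n): two | praise | balance | add | rocket | coming
Reversed (n..1): coming | rocket | add | balance | praise | two
Result = "coming rocket add balance praise two"


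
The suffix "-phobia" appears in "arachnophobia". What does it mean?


Suffix: -phobia
Example: arachnophobia = arachno- + -phobia
Meaning = fear of


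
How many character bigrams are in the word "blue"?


Word: "blue" (length 4)
Number of 2-grams = length - 2 + 1 = 4 - 2 + 1
= 3


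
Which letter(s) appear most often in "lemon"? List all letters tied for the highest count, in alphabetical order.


Word: "lemon"
Letter counts:
  'e': 1
  'l': 1
  'm': 1
  'n': 1
  'o': 1
Maximum count = 1
Most frequent = 'e', 'l', 'm', 'n', 'o' (1 time each)


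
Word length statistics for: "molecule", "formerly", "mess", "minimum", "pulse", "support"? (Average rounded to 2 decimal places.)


Lengths: "molecule"=8, "formerly"=8, "mess"=4, "minimum"=7, "pulse"=5, "support"=7
Sum = 39, Count = 6
Average = 39/6 = 6.50
= avg=6.50, min=4, max=8


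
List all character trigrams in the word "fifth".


Word: "fifth" (length 5)
Number of trigrams = 5 - 3 + 1 = 3
  Position 0: "fif"
  Position 1: "ift"
  Position 2: "fth"
Trigrams = "fif", "ift", "fth"


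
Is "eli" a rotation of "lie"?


Word: "lie", Candidate: "eli"
Method: check if candidate is substring of word+word
"lielie" contains "eli"? Yes
Is rotation = Yes


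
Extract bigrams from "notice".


Word: "notice" (length 6)
Number of bigrams = 6 - 2 + 1 = 5
  Position 0: "no"
  Position 1: "ot"
  Position 2: "ti"
  Position 3: "ic"
  Position 4: "ce"
Bigrams = "no", "ot", "ti", "ic", "ce"


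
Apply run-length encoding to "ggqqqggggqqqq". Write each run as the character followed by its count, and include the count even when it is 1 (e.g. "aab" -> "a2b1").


String: "ggqqqggggqqqq"
Scanning for consecutive runs:
  'g' x 2
  'q' x 3
  'g' x 4
  'q' x 4
RLE = "g2q3g4q4"


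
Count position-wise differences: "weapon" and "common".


Comparing character by character (same length = 6):
  Pos 0: 'w' vs 'c' !=
  Pos 1: 'e' vs 'o' !=
  Pos 2: 'a' vs 'm' !=
  Pos 3: 'p' vs 'm' !=
  Pos 4: 'o' vs 'o' =
  Pos 5: 'n' vs 'n' =
Hamming distance = 4


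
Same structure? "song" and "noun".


Pattern of "song": [0, 1, 2, 3]
Pattern of "noun": [0, 1, 2, 0]
Patterns do not match
Same pattern = No


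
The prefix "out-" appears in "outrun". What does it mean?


Prefix: out-
As in: outrun -> out- + run
Meaning = surpass


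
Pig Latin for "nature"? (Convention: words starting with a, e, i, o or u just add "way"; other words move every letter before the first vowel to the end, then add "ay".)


Word: "nature"
Starts with consonant(s) → move to end, add 'ay'
Consonant cluster: "n"
Pig Latin = "aturenay"


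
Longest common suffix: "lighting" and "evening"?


Word 1: "lighting"
Word 2: "evening"
Comparing from end:
  Pos -1: 'g' == 'g'
  Pos -2: 'n' == 'n'
  Pos -3: 'i' == 'i'
  Pos -4: 't' != 'n' (stop)
LCS = "ing" (length 3)


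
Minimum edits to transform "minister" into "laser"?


Word 1: "minister" (length 8)
Word 2: "laser" (length 5)
One optimal edit sequence (insert/delete/substitute each cost 1):
  1. delete 'm'  (+1)
  2. delete 'i'  (+1)
  3. substitute 'n' -> 'l'  (+1)
  4. substitute 'i' -> 'a'  (+1)
  5. keep 's'
  6. delete 't'  (+1)
  7. keep 'e'
  8. keep 'r'
Total edit operations: 5
Edit distance = 5


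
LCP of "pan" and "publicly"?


Word 1: "pan"
Word 2: "publicly"
Comparing from start:
  Pos 0: 'p' == 'p'
  Pos 1: 'a' != 'u' (stop)
LCP = "p" (length 1)


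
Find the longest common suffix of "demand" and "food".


Word 1: "demand"
Word 2: "food"
Comparing from end:
  Pos -1: 'd' == 'd'
  Pos -2: 'n' != 'o' (stop)
LCS = "d" (length 1)


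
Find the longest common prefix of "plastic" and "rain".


Word 1: "plastic"
Word 2: "rain"
Comparing from start:
  Pos 0: 'p' != 'r' (stop)
LCP = "" (length 0)


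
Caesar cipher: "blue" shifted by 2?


Word: "blue"
Shift: 2
Each letter → (letter + shift) mod 26:
  'b' (1) + 2 = 3 → 'd'
  'l' (11) + 2 = 13 → 'n'
  'u' (20) + 2 = 22 → 'w'
  'e' (4) + 2 = 6 → 'g'
Result = "dnwg"


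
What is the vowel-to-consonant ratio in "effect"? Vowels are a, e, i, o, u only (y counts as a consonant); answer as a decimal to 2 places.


Word: "effect"
Vowels (a,e,i,o,u): 2
Consonants: 4
Ratio = 2/4
= 0.50


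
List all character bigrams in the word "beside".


Word: "beside" (length 6)
Number of bigrams = 6 - 2 + 1 = 5
  Position 0: "be"
  Position 1: "es"
  Position 2: "si"
  Position 3: "id"
  Position 4: "de"
Bigrams = "be", "es", "si", "id", "de"


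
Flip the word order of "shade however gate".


Original: "shade however gate"
Words (1..n): shade | however | gate
Reversed (n..1): gate | however | shade
Result = "gate however shade"


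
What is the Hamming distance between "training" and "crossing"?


Comparing character by character (same length = 8):
  Pos 0: 't' vs 'c' !=
  Pos 1: 'r' vs 'r' =
  Pos 2: 'a' vs 'o' !=
  Pos 3: 'i' vs 's' !=
  Pos 4: 'n' vs 's' !=
  Pos 5: 'i' vs 'i' =
  Pos 6: 'n' vs 'n' =
  Pos 7: 'g' vs 'g' =
Hamming distance = 4


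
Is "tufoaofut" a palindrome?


Word: "tufoaofut"
Reversed: "tufoaofut"
Forward == Backward? tufoaofut == tufoaofut
Palindrome = Yes


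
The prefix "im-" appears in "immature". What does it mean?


Prefix: im-
As in: immature -> im- + mature
Meaning = not / into


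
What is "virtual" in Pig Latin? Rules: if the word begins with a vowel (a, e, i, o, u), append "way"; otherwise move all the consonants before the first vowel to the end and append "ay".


Word: "virtual"
Starts with consonant(s) → move to end, add 'ay'
Consonant cluster: "v"
Pig Latin = "irtualvay"


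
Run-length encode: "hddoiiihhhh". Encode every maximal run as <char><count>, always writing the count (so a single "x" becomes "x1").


String: "hddoiiihhhh"
Scanning for consecutive runs:
  'h' x 1
  'd' x 2
  'o' x 1
  'i' x 3
  'h' x 4
RLE = "h1d2o1i3h4"


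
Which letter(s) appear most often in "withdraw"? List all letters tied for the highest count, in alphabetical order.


Word: "withdraw"
Letter counts:
  'a': 1
  'd': 1
  'h': 1
  'i': 1
  'r': 1
  't': 1
  'w': 2
Maximum count = 2
Most frequent = 'w' (2 times each)


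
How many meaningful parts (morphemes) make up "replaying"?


Word: "replaying"
Morphemes: re- / play / -ing
Each morpheme carries meaning
= 3 morphemes


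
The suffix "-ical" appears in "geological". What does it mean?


Suffix: -ical
Example: geological = geology + -ical, with a spelling change
Meaning = relating to


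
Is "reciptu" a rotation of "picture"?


Word: "picture", Candidate: "reciptu"
Method: check if candidate is substring of word+word
"picturepicture" contains "reciptu"? No
Is rotation = No


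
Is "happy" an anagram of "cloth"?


Word 1: "cloth" → sorted: chlot
Word 2: "happy" → sorted: ahppy
Same letters? chlot != ahppy
Anagram = No


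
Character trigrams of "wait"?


Word: "wait" (length 4)
Number of trigrams = 4 - 3 + 1 = 2
  Position 0: "wai"
  Position 1: "ait"
Trigrams = "wai", "ait"


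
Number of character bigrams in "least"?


Word: "least" (length 5)
Number of 2-grams = length - 2 + 1 = 5 - 2 + 1
= 4


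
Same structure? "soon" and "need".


Pattern of "soon": [0, 1, 1, 2]
Pattern of "need": [0, 1, 1, 2]
Patterns match
Same pattern = Yes


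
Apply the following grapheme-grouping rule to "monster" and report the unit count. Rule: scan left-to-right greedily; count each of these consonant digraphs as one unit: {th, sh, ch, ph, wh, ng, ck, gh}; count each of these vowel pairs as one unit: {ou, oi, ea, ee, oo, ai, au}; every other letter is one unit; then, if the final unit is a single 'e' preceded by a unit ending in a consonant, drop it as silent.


Word: "monster" (7 letters)
Left-to-right scan:
  1. 'm' (letter)
  2. 'o' (letter)
  3. 'n' (letter)
  4. 's' (letter)
  5. 't' (letter)
  6. 'e' (letter)
  7. 'r' (letter)
Units from scan: 7
Sound units = 7 units


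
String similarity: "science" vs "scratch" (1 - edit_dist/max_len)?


Word 1: "science" (length 7)
Word 2: "scratch" (length 7)
One optimal edit sequence:
  1. keep 's'
  2. keep 'c'
  3. substitute 'i' -> 'r'  (+1)
  4. substitute 'e' -> 'a'  (+1)
  5. substitute 'n' -> 't'  (+1)
  6. keep 'c'
  7. substitute 'e' -> 'h'  (+1)
Edit distance = 4
Max length = max(7, 7) = 7
Similarity = 1 - 4/7
= 0.4286


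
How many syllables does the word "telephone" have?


Word: "telephone"
Syllable breakdown: tel | e | phone
Counting: 3 parts
= 3 syllables


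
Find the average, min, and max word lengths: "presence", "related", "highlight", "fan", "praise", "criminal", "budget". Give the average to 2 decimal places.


Lengths: "presence"=8, "related"=7, "highlight"=9, "fan"=3, "praise"=6, "criminal"=8, "budget"=6
Sum = 47, Count = 7
Average = 47/7 = 6.71
= avg=6.71, min=3, max=9


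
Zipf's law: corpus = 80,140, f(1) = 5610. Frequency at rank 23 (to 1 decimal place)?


Zipf's law: f(r) = f(1) / r
f(1) = 5610
f(23) = 5610 / 23
= 243.9 occurrences


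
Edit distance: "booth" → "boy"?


Word 1: "booth" (length 5)
Word 2: "boy" (length 3)
One optimal edit sequence (insert/delete/substitute each cost 1):
  1. keep 'b'
  2. delete 'o'  (+1)
  3. keep 'o'
  4. delete 't'  (+1)
  5. substitute 'h' -> 'y'  (+1)
Total edit operations: 3
Edit distance = 3


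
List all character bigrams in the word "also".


Word: "also" (length 4)
Number of bigrams = 4 - 2 + 1 = 3
  Position 0: "al"
  Position 1: "ls"
  Position 2: "so"
Bigrams = "al", "ls", "so"


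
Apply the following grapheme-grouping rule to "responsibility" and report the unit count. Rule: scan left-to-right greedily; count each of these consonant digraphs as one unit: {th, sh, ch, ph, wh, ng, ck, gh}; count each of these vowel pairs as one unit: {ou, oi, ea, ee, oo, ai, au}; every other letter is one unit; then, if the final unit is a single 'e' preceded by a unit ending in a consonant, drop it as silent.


Word: "responsibility" (14 letters)
Left-to-right scan:
  [1] 'r' (letter)
  [2] 'e' (letter)
  [3] 's' (letter)
  [4] 'p' (letter)
  [5] 'o' (letter)
  [6] 'n' (letter)
  [7] 's' (letter)
  [8] 'i' (letter)
  [9] 'b' (letter)
  [10] 'i' (letter)
  [11] 'l' (letter)
  [12] 'i' (letter)
  [13] 't' (letter)
  [14] 'y' (letter)
Units from scan: 14
Sound units = 14 units


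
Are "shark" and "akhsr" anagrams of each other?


Word 1: "shark" → sorted: ahkrs
Word 2: "akhsr" → sorted: ahkrs
Same letters? ahkrs == ahkrs
Anagram = Yes


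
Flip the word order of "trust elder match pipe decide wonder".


Original: "trust elder match pipe decide wonder"
Words (1..n): trust | elder | match | pipe | decide | wonder
Reversed (n..1): wonder | decide | pipe | match | elder | trust
Result = "wonder decide pipe match elder trust"


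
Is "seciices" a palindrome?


Word: "seciices"
Reversed: "seciices"
Forward == Backward? seciices == seciices
Palindrome = Yes


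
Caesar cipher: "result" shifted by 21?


Word: "result"
Shift: 21
Each letter → (letter + shift) mod 26:
  'r' (17) + 21 = 12 → 'm'
  'e' (4) + 21 = 25 → 'z'
  's' (18) + 21 = 13 → 'n'
  'u' (20) + 21 = 15 → 'p'
  'l' (11) + 21 = 6 → 'g'
  't' (19) + 21 = 14 → 'o'
Result = "mznpgo"


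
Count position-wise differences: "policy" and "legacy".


Comparing character by character (same length = 6):
  Pos 0: 'p' vs 'l' !=
  Pos 1: 'o' vs 'e' !=
  Pos 2: 'l' vs 'g' !=
  Pos 3: 'i' vs 'a' !=
  Pos 4: 'c' vs 'c' =
  Pos 5: 'y' vs 'y' =
Hamming distance = 4


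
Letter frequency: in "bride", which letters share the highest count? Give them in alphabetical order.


Word: "bride"
Letter counts:
  'b': 1
  'd': 1
  'e': 1
  'i': 1
  'r': 1
Maximum count = 1
Most frequent = 'b', 'd', 'e', 'i', 'r' (1 time each)


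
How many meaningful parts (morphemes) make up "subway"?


Word: "subway"
Morphemes: sub- + way
Each morpheme carries meaning
= 2 morphemes


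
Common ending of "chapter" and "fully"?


Word 1: "chapter"
Word 2: "fully"
Comparing from end:
  Pos -1: 'r' != 'y' (stop)
LCS = "" (length 0)


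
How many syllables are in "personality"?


Word: "personality"
Syllable breakdown: per · son · al · i · ty
Counting: 5 parts
= 5 syllables


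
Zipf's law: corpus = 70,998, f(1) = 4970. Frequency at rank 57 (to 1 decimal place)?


Zipf's law: f(r) = f(1) / r
f(1) = 4970
f(57) = 4970 / 57
= 87.2 occurrences


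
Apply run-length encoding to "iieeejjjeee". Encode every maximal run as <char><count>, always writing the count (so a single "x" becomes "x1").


String: "iieeejjjeee"
Scanning for consecutive runs:
  'i' x 2
  'e' x 3
  'j' x 3
  'e' x 3
RLE = "i2e3j3e3"


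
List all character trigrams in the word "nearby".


Word: "nearby" (length 6)
Number of trigrams = 6 - 3 + 1 = 4
  Position 0: "nea"
  Position 1: "ear"
  Position 2: "arb"
  Position 3: "rby"
Trigrams = "nea", "ear", "arb", "rby"


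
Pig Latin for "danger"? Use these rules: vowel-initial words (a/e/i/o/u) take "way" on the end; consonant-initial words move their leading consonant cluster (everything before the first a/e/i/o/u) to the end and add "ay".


Word: "danger"
Starts with consonant(s) → move to end, add 'ay'
Consonant cluster: "d"
Pig Latin = "angerday"


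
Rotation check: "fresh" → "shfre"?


Word: "fresh", Candidate: "shfre"
Method: check if candidate is substring of word+word
"freshfresh" contains "shfre"? Yes
Is rotation = Yes


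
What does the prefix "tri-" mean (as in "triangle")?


Prefix: tri-
As in: triangle -> tri- + angle
Meaning = three


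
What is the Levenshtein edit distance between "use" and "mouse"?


Word 1: "use" (length 3)
Word 2: "mouse" (length 5)
One optimal edit sequence (insert/delete/substitute each cost 1):
  1. insert 'm'  (+1)
  2. insert 'o'  (+1)
  3. keep 'u'
  4. keep 's'
  5. keep 'e'
Total edit operations: 2
Edit distance = 2


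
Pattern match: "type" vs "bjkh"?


Pattern of "type": [0, 1, 2, 3]
Pattern of "bjkh": [0, 1, 2, 3]
Patterns match
Same pattern = Yes


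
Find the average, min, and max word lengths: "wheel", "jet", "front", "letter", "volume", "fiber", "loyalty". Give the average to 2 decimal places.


Lengths: "wheel"=5, "jet"=3, "front"=5, "letter"=6, "volume"=6, "fiber"=5, "loyalty"=7
Sum = 37, Count = 7
Average = 37/7 = 5.29
= avg=5.29, min=3, max=7


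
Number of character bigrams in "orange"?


Word: "orange" (length 6)
Number of 2-grams = length - 2 + 1 = 6 - 2 + 1
= 5


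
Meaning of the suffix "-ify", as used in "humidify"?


Suffix: -ify
As in: humidify -> humid + -ify
Meaning = to make


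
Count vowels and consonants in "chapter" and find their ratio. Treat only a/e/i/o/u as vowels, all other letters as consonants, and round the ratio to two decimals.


Word: "chapter"
Vowels (a,e,i,o,u): 2
Consonants: 5
Ratio = 2/5
= 0.40


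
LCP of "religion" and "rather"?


Word 1: "religion"
Word 2: "rather"
Comparing from start:
  Pos 0: 'r' == 'r'
  Pos 1: 'e' != 'a' (stop)
LCP = "r" (length 1)


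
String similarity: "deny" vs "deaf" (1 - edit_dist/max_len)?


Word 1: "deny" (length 4)
Word 2: "deaf" (length 4)
One optimal edit sequence:
  1. keep 'd'
  2. keep 'e'
  3. substitute 'n' -> 'a'  (+1)
  4. substitute 'y' -> 'f'  (+1)
Edit distance = 2
Max length = max(4, 4) = 4
Similarity = 1 - 2/4
= 0.5000


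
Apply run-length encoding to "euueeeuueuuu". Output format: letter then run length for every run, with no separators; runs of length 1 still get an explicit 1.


String: "euueeeuueuuu"
Scanning for consecutive runs:
  'e' x 1
  'u' x 2
  'e' x 3
  'u' x 2
  'e' x 1
  'u' x 3
RLE = "e1u2e3u2e1u3"


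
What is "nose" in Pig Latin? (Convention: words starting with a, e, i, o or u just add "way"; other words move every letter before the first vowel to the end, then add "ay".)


Word: "nose"
Starts with consonant(s) → move to end, add 'ay'
Consonant cluster: "n"
Pig Latin = "osenay"


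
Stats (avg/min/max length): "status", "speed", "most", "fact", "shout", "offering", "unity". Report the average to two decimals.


Lengths: "status"=6, "speed"=5, "most"=4, "fact"=4, "shout"=5, "offering"=8, "unity"=5
Sum = 37, Count = 7
Average = 37/7 = 5.29
= avg=5.29, min=4, max=8


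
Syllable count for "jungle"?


Word: "jungle"
Syllable breakdown: jun / gle
Counting: 2 parts
= 2 syllables


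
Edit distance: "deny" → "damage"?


Word 1: "deny" (length 4)
Word 2: "damage" (length 6)
One optimal edit sequence (insert/delete/substitute each cost 1):
  1. keep 'd'
  2. insert 'a'  (+1)
  3. insert 'm'  (+1)
  4. substitute 'e' -> 'a'  (+1)
  5. substitute 'n' -> 'g'  (+1)
  6. substitute 'y' -> 'e'  (+1)
Total edit operations: 5
Edit distance = 5


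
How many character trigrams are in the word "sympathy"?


Word: "sympathy" (length 8)
Number of 3-grams = length - 3 + 1 = 8 - 3 + 1
= 6


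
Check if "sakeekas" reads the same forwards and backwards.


Word: "sakeekas"
Reversed: "sakeekas"
Forward == Backward? sakeekas == sakeekas
Palindrome = Yes


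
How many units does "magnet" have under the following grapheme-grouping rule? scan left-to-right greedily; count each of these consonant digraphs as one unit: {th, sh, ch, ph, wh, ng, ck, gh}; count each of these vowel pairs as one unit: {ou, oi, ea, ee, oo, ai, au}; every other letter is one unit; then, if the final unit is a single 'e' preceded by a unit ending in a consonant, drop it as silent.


Word: "magnet" (6 letters)
Left-to-right scan:
  1. 'm' (letter)
  2. 'a' (letter)
  3. 'g' (letter)
  4. 'n' (letter)
  5. 'e' (letter)
  6. 't' (letter)
Units from scan: 6
Sound units = 6 units


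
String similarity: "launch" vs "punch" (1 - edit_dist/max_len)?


Word 1: "launch" (length 6)
Word 2: "punch" (length 5)
One optimal edit sequence:
  1. delete 'l'  (+1)
  2. substitute 'a' -> 'p'  (+1)
  3. keep 'u'
  4. keep 'n'
  5. keep 'c'
  6. keep 'h'
Edit distance = 2
Max length = max(6, 5) = 6
Similarity = 1 - 2/6
= 0.6667


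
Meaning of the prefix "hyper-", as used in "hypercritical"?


Prefix: hyper-
As in: hypercritical -> hyper- + critical
Meaning = over / excessive


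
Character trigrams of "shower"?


Word: "shower" (length 6)
Number of trigrams = 6 - 3 + 1 = 4
  Position 0: "sho"
  Position 1: "how"
  Position 2: "owe"
  Position 3: "wer"
Trigrams = "sho", "how", "owe", "wer"


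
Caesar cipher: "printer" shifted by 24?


Word: "printer"
Shift: 24
Each letter → (letter + shift) mod 26:
  'p' (15) + 24 = 13 → 'n'
  'r' (17) + 24 = 15 → 'p'
  'i' (8) + 24 = 6 → 'g'
  'n' (13) + 24 = 11 → 'l'
  't' (19) + 24 = 17 → 'r'
  'e' (4) + 24 = 2 → 'c'
  'r' (17) + 24 = 15 → 'p'
Result = "npglrcp"


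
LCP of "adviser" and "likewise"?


Word 1: "adviser"
Word 2: "likewise"
Comparing from start:
  Pos 0: 'a' != 'l' (stop)
LCP = "" (length 0)


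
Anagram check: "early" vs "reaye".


Word 1: "early" → sorted: aelry
Word 2: "reaye" → sorted: aeery
Same letters? aelry != aeery
Anagram = No


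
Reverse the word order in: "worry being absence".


Original: "worry being absence"
Words (1..n): worry | being | absence
Reversed (n..1): absence | being | worry
Result = "absence being worry"


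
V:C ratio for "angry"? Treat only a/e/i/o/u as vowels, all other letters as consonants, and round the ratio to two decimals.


Word: "angry"
Vowels (a,e,i,o,u): 1
Consonants: 4
Ratio = 1/4
= 0.25


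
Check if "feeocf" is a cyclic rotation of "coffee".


Word: "coffee", Candidate: "feeocf"
Method: check if candidate is substring of word+word
"coffeecoffee" contains "feeocf"? No
Is rotation = No


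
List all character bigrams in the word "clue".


Word: "clue" (length 4)
Number of bigrams = 4 - 2 + 1 = 3
  Position 0: "cl"
  Position 1: "lu"
  Position 2: "ue"
Bigrams = "cl", "lu", "ue"


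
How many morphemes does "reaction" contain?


Word: "reaction"
Morphemes: re- | act | -ion
Each morpheme carries meaning
= 3 morphemes


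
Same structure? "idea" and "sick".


Pattern of "idea": [0, 1, 2, 3]
Pattern of "sick": [0, 1, 2, 3]
Patterns match
Same pattern = Yes


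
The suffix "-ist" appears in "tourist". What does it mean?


Suffix: -ist
As in: tourist -> tour + -ist
Meaning = one who practices


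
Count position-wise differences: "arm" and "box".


Comparing character by character (same length = 3):
  Pos 0: 'a' vs 'b' !=
  Pos 1: 'r' vs 'o' !=
  Pos 2: 'm' vs 'x' !=
Hamming distance = 3


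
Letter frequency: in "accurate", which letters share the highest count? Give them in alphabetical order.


Word: "accurate"
Letter counts:
  'a': 2
  'c': 2
  'e': 1
  'r': 1
  't': 1
  'u': 1
Maximum count = 2
Most frequent = 'a', 'c' (2 times each)


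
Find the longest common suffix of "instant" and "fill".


Word 1: "instant"
Word 2: "fill"
Comparing from end:
  Pos -1: 't' != 'l' (stop)
LCS = "" (length 0)


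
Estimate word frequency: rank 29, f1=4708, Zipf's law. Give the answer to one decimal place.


Zipf's law: f(r) = f(1) / r
f(1) = 4708
f(29) = 4708 / 29
= 162.3 occurrences


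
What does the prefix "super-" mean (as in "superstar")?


Prefix: super-
As in: superstar -> super- + star
Meaning = above / beyond


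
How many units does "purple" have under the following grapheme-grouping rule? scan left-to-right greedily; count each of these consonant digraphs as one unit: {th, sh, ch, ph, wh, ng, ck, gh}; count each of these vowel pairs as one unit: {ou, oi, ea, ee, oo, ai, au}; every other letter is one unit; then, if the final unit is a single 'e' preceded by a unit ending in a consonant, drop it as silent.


Word: "purple" (6 letters)
Left-to-right scan:
  (1) 'p' (letter)
  (2) 'u' (letter)
  (3) 'r' (letter)
  (4) 'p' (letter)
  (5) 'l' (letter)
  (6) 'e' (letter)
Units from scan: 6
Final unit is 'e' after a consonant -> drop as silent (-1)
Sound units = 5 units


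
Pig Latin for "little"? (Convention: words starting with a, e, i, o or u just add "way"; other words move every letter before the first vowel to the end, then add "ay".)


Word: "little"
Starts with consonant(s) → move to end, add 'ay'
Consonant cluster: "l"
Pig Latin = "ittlelay"


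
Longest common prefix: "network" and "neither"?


Word 1: "network"
Word 2: "neither"
Comparing from start:
  Pos 0: 'n' == 'n'
  Pos 1: 'e' == 'e'
  Pos 2: 't' != 'i' (stop)
LCP = "ne" (length 2)
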